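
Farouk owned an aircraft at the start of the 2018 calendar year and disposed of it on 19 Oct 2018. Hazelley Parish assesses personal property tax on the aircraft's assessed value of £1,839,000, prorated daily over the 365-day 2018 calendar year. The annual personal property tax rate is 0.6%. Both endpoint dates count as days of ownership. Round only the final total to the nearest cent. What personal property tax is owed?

Days held (1 Jan – 19 Oct 2018): 292 out of 365
Tax = £1,839,000 × 0.6% × 292/365 = £8,827.2000

£8,827.20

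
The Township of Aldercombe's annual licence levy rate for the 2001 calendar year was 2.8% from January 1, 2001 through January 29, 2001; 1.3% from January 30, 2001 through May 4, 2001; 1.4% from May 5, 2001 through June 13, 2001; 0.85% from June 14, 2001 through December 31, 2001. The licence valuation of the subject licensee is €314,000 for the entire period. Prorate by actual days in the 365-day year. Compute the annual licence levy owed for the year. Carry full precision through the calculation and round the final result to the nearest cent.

€3,712.51

January 1 – January 29, 2001: 29 days at 2.8% → €314,000 × 2.8% × 29/365 = €698.5425
January 30 – May 4, 2001: 95 days at 1.3% → €314,000 × 1.3% × 95/365 = €1,062.4384
May 5 – June 13, 2001: 40 days at 1.4% → €314,000 × 1.4% × 40/365 = €481.7534
June 14 – December 31, 2001: 201 days at 0.85% → €314,000 × 0.85% × 201/365 = €1,469.7781
Total = €3,712.5123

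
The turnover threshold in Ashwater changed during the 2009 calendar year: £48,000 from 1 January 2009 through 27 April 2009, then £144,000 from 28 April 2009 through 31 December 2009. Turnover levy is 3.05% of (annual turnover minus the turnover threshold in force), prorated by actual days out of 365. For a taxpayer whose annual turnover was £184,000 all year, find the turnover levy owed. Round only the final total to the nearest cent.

1 January – 27 April 2009: 117 days, exemption £48,000 → (£184,000 − £48,000) × 3.05% × 117/365 = £1,329.6329
28 April – 31 December 2009: 248 days, exemption £144,000 → (£184,000 − £144,000) × 3.05% × 248/365 = £828.9315
Total = £2,158.5644

£2,158.56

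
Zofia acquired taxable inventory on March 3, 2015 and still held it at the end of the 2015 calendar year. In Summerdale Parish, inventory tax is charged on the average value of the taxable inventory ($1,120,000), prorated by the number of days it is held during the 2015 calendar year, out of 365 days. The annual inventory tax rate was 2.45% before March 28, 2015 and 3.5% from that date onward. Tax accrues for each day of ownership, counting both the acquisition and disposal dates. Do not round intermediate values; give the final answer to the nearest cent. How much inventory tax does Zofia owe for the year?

March 3 – March 27, 2015: 25 days at 2.45% → $1,120,000 × 2.45% × 25/365 = $1,879.4521
March 28 – December 31, 2015: 279 days at 3.5% → $1,120,000 × 3.5% × 279/365 = $29,963.8356
Total = $31,843.2877

$31,843.29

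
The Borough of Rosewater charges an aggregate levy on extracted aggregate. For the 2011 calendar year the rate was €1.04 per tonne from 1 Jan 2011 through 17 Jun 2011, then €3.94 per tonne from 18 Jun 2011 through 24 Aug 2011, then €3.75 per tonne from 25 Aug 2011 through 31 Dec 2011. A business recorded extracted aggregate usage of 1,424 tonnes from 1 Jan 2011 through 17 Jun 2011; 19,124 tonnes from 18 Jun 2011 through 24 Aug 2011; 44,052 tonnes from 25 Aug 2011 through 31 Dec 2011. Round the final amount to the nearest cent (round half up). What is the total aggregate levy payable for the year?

€242024.52

1 Jan – 17 Jun 2011: 1,424 tonnes at €1.04/tonne → €1480.96
18 Jun – 24 Aug 2011: 19,124 tonnes at €3.94/tonne → €75348.56
25 Aug – 31 Dec 2011: 44,052 tonnes at €3.75/tonne → €165195.00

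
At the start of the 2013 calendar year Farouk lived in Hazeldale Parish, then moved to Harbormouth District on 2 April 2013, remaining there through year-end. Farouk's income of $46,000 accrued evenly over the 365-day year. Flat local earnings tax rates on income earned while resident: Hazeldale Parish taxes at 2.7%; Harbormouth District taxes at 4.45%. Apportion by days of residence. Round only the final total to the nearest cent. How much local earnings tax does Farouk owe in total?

Hazeldale Parish, 1 January – 1 April 2013: 91 days → $46,000 × 2.7% × 91/365 = $309.6493
Harbormouth District, 2 April – 31 December 2013: 274 days → $46,000 × 4.45% × 274/365 = $1,536.6521
Total = $1,846.3014

$1,846.30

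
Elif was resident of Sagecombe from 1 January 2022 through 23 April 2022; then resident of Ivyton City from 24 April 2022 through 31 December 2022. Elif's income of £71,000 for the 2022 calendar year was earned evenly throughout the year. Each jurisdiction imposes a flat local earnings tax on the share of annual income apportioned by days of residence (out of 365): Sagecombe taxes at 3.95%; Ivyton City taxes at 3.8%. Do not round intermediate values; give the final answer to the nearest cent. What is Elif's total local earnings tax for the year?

Sagecombe, 1 January – 23 April 2022: 113 days → £71,000 × 3.95% × 113/365 = £868.2425
Ivyton City, 24 April – 31 December 2022: 252 days → £71,000 × 3.8% × 252/365 = £1,862.7288
Total = £2,730.9712

£2,730.97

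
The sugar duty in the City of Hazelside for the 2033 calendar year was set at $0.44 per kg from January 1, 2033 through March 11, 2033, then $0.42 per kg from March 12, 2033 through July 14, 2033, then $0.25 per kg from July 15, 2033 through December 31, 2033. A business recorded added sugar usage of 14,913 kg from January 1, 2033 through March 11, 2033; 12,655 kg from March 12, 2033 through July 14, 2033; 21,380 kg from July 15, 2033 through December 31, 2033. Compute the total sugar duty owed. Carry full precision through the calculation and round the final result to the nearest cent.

$17,221.82

January 1 – March 11, 2033: 14,913 kg at $0.44/kg → $6,561.72
March 12 – July 14, 2033: 12,655 kg at $0.42/kg → $5,315.10
July 15 – December 31, 2033: 21,380 kg at $0.25/kg → $5,345.00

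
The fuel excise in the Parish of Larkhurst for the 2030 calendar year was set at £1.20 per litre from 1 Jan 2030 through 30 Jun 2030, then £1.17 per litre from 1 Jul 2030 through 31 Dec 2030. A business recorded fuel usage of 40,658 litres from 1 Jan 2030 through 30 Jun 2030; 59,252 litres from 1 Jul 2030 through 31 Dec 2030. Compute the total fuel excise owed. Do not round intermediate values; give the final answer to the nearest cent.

£118114.44

1 Jan – 30 Jun 2030: 40,658 litres at £1.20/litre → £48789.60
1 Jul – 31 Dec 2030: 59,252 litres at £1.17/litre → £69324.84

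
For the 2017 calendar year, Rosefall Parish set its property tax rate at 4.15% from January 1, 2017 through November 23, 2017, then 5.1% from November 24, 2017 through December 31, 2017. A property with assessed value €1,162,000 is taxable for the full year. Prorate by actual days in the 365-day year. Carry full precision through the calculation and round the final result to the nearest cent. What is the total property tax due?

€49,372.27

January 1 – November 23, 2017: 327 days at 4.15% → €1,162,000 × 4.15% × 327/365 = €43,202.5233
November 24 – December 31, 2017: 38 days at 5.1% → €1,162,000 × 5.1% × 38/365 = €6,169.7425
Total = €49,372.2658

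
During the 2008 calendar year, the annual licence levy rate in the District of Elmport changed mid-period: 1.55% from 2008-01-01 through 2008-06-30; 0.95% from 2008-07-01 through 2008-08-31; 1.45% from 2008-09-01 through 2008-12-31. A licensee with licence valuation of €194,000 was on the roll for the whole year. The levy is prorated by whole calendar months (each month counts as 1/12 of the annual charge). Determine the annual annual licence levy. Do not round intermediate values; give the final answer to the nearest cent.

€2,748.33

2008-01-01 to 2008-06-30: 6 months at 1.55% → €194,000 × 1.55% × 6/12 = €1,503.5000
2008-07-01 to 2008-08-31: 2 months at 0.95% → €194,000 × 0.95% × 2/12 = €307.1667
2008-09-01 to 2008-12-31: 4 months at 1.45% → €194,000 × 1.45% × 4/12 = €937.6667
Total = €2,748.3333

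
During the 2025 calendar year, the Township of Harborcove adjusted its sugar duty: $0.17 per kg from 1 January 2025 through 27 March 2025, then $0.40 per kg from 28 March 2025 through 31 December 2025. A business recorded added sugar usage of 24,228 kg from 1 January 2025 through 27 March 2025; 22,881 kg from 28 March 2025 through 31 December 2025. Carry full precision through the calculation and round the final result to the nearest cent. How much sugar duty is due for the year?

$13,271.16

1 January – 27 March 2025: 24,228 kg at $0.17/kg → $4,118.76
28 March – 31 December 2025: 22,881 kg at $0.40/kg → $9,152.40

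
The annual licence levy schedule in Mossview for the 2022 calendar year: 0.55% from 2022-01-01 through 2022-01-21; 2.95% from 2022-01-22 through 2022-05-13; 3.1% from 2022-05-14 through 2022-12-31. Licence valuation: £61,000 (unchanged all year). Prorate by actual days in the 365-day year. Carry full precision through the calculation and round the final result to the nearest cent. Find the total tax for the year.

£1,773.43

2022-01-01 to 2022-01-21: 21 days at 0.55% → £61,000 × 0.55% × 21/365 = £19.3027
2022-01-22 to 2022-05-13: 112 days at 2.95% → £61,000 × 2.95% × 112/365 = £552.1753
2022-05-14 to 2022-12-31: 232 days at 3.1% → £61,000 × 3.1% × 232/365 = £1,201.9507
Total = £1,773.4288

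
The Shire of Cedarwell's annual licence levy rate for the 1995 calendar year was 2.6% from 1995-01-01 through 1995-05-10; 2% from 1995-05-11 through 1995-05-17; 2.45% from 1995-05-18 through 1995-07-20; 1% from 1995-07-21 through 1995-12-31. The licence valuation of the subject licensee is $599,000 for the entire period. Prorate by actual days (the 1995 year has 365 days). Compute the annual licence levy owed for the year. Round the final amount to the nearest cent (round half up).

$11,041.29

1995-01-01 to 1995-05-10: 130 days at 2.6% → $599,000 × 2.6% × 130/365 = $5,546.9041
1995-05-11 to 1995-05-17: 7 days at 2% → $599,000 × 2% × 7/365 = $229.7534
1995-05-18 to 1995-07-20: 64 days at 2.45% → $599,000 × 2.45% × 64/365 = $2,573.2384
1995-07-21 to 1995-12-31: 164 days at 1% → $599,000 × 1% × 164/365 = $2,691.3973
Total = $11,041.2932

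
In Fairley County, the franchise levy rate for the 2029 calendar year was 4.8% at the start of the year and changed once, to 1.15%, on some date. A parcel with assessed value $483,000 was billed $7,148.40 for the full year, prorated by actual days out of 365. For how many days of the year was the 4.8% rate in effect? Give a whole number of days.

Let d = days at the first rate; then 365 − d days at the second rate.
$483,000 × [4.8%·d + 1.15%·(365−d)] / 365 = $7,148.40
Solving gives d = 33, so the new rate took effect on 3 February 2029.

33 days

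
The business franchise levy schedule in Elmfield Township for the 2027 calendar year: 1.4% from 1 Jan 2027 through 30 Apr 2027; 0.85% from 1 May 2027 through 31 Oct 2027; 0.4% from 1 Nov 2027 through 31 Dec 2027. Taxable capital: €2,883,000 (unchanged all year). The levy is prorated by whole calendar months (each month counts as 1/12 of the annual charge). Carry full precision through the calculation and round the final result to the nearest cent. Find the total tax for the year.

€27,628.75

1 Jan – 30 Apr 2027: 4 months at 1.4% → €2,883,000 × 1.4% × 4/12 = €13,454.0000
1 May – 31 Oct 2027: 6 months at 0.85% → €2,883,000 × 0.85% × 6/12 = €12,252.7500
1 Nov – 31 Dec 2027: 2 months at 0.4% → €2,883,000 × 0.4% × 2/12 = €1,922.0000
Total = €27,628.7500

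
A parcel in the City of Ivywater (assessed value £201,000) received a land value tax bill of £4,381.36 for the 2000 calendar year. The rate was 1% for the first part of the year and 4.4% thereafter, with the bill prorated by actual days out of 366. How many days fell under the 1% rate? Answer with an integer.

239 days

Let d = days at the first rate; then 366 − d days at the second rate.
£201,000 × [1%·d + 4.4%·(366−d)] / 366 = £4,381.36
Solving gives d = 239, so the new rate took effect on August 27, 2000.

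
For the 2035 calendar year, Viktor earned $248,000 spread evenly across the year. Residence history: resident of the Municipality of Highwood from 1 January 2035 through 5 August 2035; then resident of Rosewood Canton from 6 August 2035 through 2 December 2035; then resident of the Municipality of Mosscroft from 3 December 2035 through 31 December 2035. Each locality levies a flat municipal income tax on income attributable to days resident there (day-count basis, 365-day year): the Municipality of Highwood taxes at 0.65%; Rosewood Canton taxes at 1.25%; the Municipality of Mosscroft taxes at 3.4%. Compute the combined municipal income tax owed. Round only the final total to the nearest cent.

$2,638.99

The Municipality of Highwood, 1 January – 5 August 2035: 217 days → $248,000 × 0.65% × 217/365 = $958.3671
Rosewood Canton, 6 August – 2 December 2035: 119 days → $248,000 × 1.25% × 119/365 = $1,010.6849
The Municipality of Mosscroft, 3 December – 31 December 2035: 29 days → $248,000 × 3.4% × 29/365 = $669.9397
Total = $2,638.9918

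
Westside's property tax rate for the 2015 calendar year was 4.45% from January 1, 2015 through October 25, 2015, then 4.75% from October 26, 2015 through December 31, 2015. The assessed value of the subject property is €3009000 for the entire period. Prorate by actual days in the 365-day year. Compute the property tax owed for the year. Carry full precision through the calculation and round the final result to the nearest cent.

€135557.51

January 1 – October 25, 2015: 298 days at 4.45% → €3009000 × 4.45% × 298/365 = €109321.5041
October 26 – December 31, 2015: 67 days at 4.75% → €3009000 × 4.75% × 67/365 = €26236.0068
Total = €135557.5110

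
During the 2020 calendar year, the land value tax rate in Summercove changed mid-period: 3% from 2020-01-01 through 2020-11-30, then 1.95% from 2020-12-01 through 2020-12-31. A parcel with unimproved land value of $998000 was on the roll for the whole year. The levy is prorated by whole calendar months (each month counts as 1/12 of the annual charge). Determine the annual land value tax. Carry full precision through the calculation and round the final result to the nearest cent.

2020-01-01 to 2020-11-30: 11 months at 3% → $998000 × 3% × 11/12 = $27445.0000
2020-12-01 to 2020-12-31: 1 month at 1.95% → $998000 × 1.95% × 1/12 = $1621.7500
Total = $29066.7500

$29066.75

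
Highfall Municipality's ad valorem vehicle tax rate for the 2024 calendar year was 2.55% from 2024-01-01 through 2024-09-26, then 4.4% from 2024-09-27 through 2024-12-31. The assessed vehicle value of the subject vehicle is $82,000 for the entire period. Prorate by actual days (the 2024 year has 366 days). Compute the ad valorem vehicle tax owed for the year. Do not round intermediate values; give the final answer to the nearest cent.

$2,488.90

2024-01-01 to 2024-09-26: 270 days at 2.55% → $82,000 × 2.55% × 270/366 = $1,542.5410
2024-09-27 to 2024-12-31: 96 days at 4.4% → $82,000 × 4.4% × 96/366 = $946.3607
Total = $2,488.9016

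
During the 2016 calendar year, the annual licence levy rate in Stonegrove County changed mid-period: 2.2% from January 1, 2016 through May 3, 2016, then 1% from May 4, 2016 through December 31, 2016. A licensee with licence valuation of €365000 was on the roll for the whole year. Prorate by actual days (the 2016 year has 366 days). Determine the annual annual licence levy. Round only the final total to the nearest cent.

€5133.93

January 1 – May 3, 2016: 124 days at 2.2% → €365000 × 2.2% × 124/366 = €2720.5464
May 4 – December 31, 2016: 242 days at 1% → €365000 × 1% × 242/366 = €2413.3880
Total = €5133.9344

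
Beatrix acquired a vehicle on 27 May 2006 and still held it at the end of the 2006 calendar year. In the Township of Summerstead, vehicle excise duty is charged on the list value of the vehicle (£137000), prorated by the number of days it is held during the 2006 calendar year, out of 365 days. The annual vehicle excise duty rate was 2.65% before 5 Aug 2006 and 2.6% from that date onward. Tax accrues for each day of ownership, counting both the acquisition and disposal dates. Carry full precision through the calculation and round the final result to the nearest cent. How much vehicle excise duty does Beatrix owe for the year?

27 May – 4 Aug 2006: 70 days at 2.65% → £137000 × 2.65% × 70/365 = £696.2603
5 Aug – 31 Dec 2006: 149 days at 2.6% → £137000 × 2.6% × 149/365 = £1454.0767
Total = £2150.3370

£2150.34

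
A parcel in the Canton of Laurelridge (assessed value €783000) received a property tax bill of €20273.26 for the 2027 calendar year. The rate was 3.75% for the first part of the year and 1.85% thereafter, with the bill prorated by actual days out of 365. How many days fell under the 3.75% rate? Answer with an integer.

142 days

Let d = days at the first rate; then 365 − d days at the second rate.
€783000 × [3.75%·d + 1.85%·(365−d)] / 365 = €20273.26
Solving gives d = 142, so the new rate took effect on May 23, 2027.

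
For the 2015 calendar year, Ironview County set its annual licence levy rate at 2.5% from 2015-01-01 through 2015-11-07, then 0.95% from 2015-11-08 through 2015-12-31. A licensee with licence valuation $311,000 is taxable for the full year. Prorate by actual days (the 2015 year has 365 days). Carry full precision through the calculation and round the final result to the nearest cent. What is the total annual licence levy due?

$7,061.83

2015-01-01 to 2015-11-07: 311 days at 2.5% → $311,000 × 2.5% × 311/365 = $6,624.7260
2015-11-08 to 2015-12-31: 54 days at 0.95% → $311,000 × 0.95% × 54/365 = $437.1041
Total = $7,061.8301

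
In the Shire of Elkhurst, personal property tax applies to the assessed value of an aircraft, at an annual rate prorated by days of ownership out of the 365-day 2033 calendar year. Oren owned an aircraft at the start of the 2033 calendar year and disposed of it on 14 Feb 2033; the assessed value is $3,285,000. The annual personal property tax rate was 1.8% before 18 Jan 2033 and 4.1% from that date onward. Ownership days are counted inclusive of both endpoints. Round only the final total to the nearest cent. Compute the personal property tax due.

$13,086.00

1 Jan – 17 Jan 2033: 17 days at 1.8% → $3,285,000 × 1.8% × 17/365 = $2,754.0000
18 Jan – 14 Feb 2033: 28 days at 4.1% → $3,285,000 × 4.1% × 28/365 = $10,332.0000
Total = $13,086.0000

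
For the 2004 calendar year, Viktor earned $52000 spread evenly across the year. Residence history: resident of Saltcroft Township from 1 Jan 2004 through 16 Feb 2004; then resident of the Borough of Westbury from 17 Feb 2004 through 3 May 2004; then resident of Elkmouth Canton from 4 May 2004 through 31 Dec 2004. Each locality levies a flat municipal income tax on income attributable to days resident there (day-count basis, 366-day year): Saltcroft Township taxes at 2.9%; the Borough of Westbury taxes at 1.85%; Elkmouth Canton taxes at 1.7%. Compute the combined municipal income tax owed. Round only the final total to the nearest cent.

$980.54

Saltcroft Township, 1 Jan – 16 Feb 2004: 47 days → $52000 × 2.9% × 47/366 = $193.6503
The Borough of Westbury, 17 Feb – 3 May 2004: 77 days → $52000 × 1.85% × 77/366 = $202.3880
Elkmouth Canton, 4 May – 31 Dec 2004: 242 days → $52000 × 1.7% × 242/366 = $584.5027
Total = $980.5410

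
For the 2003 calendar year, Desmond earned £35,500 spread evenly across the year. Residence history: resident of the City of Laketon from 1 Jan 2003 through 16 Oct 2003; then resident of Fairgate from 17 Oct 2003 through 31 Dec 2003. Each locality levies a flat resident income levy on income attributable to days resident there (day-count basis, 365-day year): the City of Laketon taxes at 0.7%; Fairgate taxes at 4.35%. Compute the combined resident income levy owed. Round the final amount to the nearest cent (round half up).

£518.30

The City of Laketon, 1 Jan – 16 Oct 2003: 289 days → £35,500 × 0.7% × 289/365 = £196.7575
Fairgate, 17 Oct – 31 Dec 2003: 76 days → £35,500 × 4.35% × 76/365 = £321.5425
Total = £518.3000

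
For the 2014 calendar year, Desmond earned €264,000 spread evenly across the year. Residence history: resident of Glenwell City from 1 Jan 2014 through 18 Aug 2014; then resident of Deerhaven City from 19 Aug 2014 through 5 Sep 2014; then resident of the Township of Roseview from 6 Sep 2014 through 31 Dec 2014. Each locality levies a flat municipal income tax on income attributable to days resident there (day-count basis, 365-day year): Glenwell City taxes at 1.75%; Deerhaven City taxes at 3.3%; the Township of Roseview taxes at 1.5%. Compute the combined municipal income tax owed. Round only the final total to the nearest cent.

€4,610.24

Glenwell City, 1 Jan – 18 Aug 2014: 230 days → €264,000 × 1.75% × 230/365 = €2,911.2329
Deerhaven City, 19 Aug – 5 Sep 2014: 18 days → €264,000 × 3.3% × 18/365 = €429.6329
The Township of Roseview, 6 Sep – 31 Dec 2014: 117 days → €264,000 × 1.5% × 117/365 = €1,269.3699
Total = €4,610.2356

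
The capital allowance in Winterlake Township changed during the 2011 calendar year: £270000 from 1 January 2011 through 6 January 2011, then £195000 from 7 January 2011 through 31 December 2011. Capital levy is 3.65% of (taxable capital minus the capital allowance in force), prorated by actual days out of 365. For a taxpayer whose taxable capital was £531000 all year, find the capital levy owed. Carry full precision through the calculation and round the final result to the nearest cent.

1 January – 6 January 2011: 6 days, exemption £270000 → (£531000 − £270000) × 3.65% × 6/365 = £156.6000
7 January – 31 December 2011: 359 days, exemption £195000 → (£531000 − £195000) × 3.65% × 359/365 = £12062.4000
Total = £12219.0000

£12219.00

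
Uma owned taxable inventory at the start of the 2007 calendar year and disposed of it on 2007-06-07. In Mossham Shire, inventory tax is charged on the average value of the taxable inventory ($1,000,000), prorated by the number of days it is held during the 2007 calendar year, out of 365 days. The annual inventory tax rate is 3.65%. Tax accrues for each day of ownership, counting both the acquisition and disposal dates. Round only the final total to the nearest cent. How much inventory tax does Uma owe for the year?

Days held (2007-01-01 to 2007-06-07): 158 out of 365
Tax = $1,000,000 × 3.65% × 158/365 = $15,800.0000

$15,800.00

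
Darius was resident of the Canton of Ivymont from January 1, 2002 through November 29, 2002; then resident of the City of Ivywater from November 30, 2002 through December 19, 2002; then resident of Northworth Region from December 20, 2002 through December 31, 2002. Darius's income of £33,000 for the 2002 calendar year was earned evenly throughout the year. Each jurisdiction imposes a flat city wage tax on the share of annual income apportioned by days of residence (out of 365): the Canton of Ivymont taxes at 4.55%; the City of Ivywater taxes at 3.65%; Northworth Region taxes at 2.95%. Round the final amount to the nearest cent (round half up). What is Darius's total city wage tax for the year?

£1,467.87

The Canton of Ivymont, January 1 – November 29, 2002: 333 days → £33,000 × 4.55% × 333/365 = £1,369.8616
The City of Ivywater, November 30 – December 19, 2002: 20 days → £33,000 × 3.65% × 20/365 = £66.0000
Northworth Region, December 20 – December 31, 2002: 12 days → £33,000 × 2.95% × 12/365 = £32.0055
Total = £1,467.8671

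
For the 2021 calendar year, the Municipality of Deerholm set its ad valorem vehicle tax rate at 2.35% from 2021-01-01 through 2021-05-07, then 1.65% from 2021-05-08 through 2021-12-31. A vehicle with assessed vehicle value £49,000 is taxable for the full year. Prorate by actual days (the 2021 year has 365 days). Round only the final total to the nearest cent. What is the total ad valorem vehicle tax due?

£927.85

2021-01-01 to 2021-05-07: 127 days at 2.35% → £49,000 × 2.35% × 127/365 = £400.6589
2021-05-08 to 2021-12-31: 238 days at 1.65% → £49,000 × 1.65% × 238/365 = £527.1863
Total = £927.8452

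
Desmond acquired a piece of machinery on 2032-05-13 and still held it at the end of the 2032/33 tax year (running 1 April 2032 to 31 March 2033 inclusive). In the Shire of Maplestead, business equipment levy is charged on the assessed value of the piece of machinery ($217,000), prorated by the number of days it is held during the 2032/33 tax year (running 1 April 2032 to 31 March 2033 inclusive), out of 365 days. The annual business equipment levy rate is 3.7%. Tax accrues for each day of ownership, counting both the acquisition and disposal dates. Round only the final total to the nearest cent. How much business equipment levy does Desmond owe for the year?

Days held (2032-05-13 to 2033-03-31): 323 out of 365
Tax = $217,000 × 3.7% × 323/365 = $7,105.1151

$7,105.12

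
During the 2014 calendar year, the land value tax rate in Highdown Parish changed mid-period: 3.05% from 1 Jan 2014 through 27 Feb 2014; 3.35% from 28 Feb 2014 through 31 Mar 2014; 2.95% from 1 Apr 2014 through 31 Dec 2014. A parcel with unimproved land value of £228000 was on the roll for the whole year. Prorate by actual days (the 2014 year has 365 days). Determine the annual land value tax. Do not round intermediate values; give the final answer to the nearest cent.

£6842.19

1 Jan – 27 Feb 2014: 58 days at 3.05% → £228000 × 3.05% × 58/365 = £1105.0192
28 Feb – 31 Mar 2014: 32 days at 3.35% → £228000 × 3.35% × 32/365 = £669.6329
1 Apr – 31 Dec 2014: 275 days at 2.95% → £228000 × 2.95% × 275/365 = £5067.5342
Total = £6842.1863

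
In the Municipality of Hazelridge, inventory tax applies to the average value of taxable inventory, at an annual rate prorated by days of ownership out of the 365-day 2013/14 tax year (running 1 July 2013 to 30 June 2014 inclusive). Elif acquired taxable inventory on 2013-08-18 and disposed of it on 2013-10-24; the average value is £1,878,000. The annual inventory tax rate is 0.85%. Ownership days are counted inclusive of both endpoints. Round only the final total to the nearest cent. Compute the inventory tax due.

£2,973.93

Days held (2013-08-18 to 2013-10-24): 68 out of 365
Tax = £1,878,000 × 0.85% × 68/365 = £2,973.9288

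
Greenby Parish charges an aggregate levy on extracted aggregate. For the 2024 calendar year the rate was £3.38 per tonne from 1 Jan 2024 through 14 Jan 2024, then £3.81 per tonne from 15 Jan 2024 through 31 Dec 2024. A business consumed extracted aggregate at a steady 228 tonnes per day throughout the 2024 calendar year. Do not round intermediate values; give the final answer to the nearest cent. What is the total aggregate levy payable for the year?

1 Jan – 14 Jan 2024: 14 days × 228 tonnes/day = 3,192 tonnes at £3.38/tonne → £10788.96
15 Jan – 31 Dec 2024: 352 days × 228 tonnes/day = 80,256 tonnes at £3.81/tonne → £305775.36

£316564.32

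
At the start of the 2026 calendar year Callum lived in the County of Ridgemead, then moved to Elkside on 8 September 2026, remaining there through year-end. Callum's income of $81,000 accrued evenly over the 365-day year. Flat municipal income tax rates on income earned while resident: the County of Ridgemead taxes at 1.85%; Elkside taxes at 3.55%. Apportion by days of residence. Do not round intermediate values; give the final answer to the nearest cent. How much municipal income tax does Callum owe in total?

The County of Ridgemead, 1 January – 7 September 2026: 250 days → $81,000 × 1.85% × 250/365 = $1,026.3699
Elkside, 8 September – 31 December 2026: 115 days → $81,000 × 3.55% × 115/365 = $905.9795
Total = $1,932.3493

$1,932.35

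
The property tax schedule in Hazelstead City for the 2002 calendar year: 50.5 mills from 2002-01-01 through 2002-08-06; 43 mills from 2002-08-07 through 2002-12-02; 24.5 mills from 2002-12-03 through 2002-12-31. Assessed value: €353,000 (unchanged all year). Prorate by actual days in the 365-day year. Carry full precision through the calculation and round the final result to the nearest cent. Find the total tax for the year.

2002-01-01 to 2002-08-06: 218 days at 50.5 mills → €353,000 × 5.05% × 218/365 = €10,647.0603
2002-08-07 to 2002-12-02: 118 days at 43 mills → €353,000 × 4.3% × 118/365 = €4,907.1836
2002-12-03 to 2002-12-31: 29 days at 24.5 mills → €353,000 × 2.45% × 29/365 = €687.1411
Total = €16,241.3849

€16,241.38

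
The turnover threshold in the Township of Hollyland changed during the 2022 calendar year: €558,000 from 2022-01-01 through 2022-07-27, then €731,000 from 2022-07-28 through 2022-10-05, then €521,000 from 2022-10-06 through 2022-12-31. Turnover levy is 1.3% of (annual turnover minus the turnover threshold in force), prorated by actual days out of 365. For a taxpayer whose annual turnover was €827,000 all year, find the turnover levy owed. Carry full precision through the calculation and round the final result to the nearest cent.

2022-01-01 to 2022-07-27: 208 days, exemption €558,000 → (€827,000 − €558,000) × 1.3% × 208/365 = €1,992.8110
2022-07-28 to 2022-10-05: 70 days, exemption €731,000 → (€827,000 − €731,000) × 1.3% × 70/365 = €239.3425
2022-10-06 to 2022-12-31: 87 days, exemption €521,000 → (€827,000 − €521,000) × 1.3% × 87/365 = €948.1808
Total = €3,180.3342

€3,180.33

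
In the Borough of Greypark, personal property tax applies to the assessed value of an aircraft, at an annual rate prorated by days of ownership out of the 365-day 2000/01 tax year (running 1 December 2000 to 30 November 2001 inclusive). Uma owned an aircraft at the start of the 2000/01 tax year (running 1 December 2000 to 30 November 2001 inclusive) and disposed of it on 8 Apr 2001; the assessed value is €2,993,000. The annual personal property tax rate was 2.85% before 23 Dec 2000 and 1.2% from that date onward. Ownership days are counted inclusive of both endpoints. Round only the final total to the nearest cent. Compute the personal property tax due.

1 Dec – 22 Dec 2000: 22 days at 2.85% → €2,993,000 × 2.85% × 22/365 = €5,141.4000
23 Dec 2000 – 8 Apr 2001: 107 days at 1.2% → €2,993,000 × 1.2% × 107/365 = €10,528.8000
Total = €15,670.2000

€15,670.20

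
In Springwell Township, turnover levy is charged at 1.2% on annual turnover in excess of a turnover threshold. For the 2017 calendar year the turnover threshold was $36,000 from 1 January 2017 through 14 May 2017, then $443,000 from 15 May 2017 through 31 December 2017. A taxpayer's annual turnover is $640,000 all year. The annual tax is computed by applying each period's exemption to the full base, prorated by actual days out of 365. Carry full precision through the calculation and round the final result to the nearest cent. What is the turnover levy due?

1 January – 14 May 2017: 134 days, exemption $36,000 → ($640,000 − $36,000) × 1.2% × 134/365 = $2,660.9096
15 May – 31 December 2017: 231 days, exemption $443,000 → ($640,000 − $443,000) × 1.2% × 231/365 = $1,496.1205
Total = $4,157.0301

$4,157.03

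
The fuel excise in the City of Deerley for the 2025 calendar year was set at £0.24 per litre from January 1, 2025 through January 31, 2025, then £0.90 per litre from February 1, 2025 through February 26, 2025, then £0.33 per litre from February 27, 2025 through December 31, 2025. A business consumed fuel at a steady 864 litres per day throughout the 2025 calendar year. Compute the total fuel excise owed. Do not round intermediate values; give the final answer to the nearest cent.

£114,462.72

January 1 – January 31, 2025: 31 days × 864 litres/day = 26,784 litres at £0.24/litre → £6,428.16
February 1 – February 26, 2025: 26 days × 864 litres/day = 22,464 litres at £0.90/litre → £20,217.60
February 27 – December 31, 2025: 308 days × 864 litres/day = 266,112 litres at £0.33/litre → £87,816.96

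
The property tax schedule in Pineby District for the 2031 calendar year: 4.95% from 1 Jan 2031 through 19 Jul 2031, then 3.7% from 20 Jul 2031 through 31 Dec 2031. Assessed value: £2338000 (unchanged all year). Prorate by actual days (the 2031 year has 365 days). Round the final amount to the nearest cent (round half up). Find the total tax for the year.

£102519.70

1 Jan – 19 Jul 2031: 200 days at 4.95% → £2338000 × 4.95% × 200/365 = £63414.2466
20 Jul – 31 Dec 2031: 165 days at 3.7% → £2338000 × 3.7% × 165/365 = £39105.4521
Total = £102519.6986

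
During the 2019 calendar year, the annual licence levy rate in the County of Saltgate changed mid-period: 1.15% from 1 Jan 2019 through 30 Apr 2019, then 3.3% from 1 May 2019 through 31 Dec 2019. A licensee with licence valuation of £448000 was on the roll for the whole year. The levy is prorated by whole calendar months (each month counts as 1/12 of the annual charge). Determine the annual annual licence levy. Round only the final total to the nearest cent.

£11573.33

1 Jan – 30 Apr 2019: 4 months at 1.15% → £448000 × 1.15% × 4/12 = £1717.3333
1 May – 31 Dec 2019: 8 months at 3.3% → £448000 × 3.3% × 8/12 = £9856.0000
Total = £11573.3333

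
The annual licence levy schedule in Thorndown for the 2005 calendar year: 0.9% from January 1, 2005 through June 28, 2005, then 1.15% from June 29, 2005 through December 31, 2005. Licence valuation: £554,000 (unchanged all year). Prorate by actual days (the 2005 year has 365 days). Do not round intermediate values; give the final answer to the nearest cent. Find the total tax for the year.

£5,691.78

January 1 – June 28, 2005: 179 days at 0.9% → £554,000 × 0.9% × 179/365 = £2,445.1890
June 29 – December 31, 2005: 186 days at 1.15% → £554,000 × 1.15% × 186/365 = £3,246.5918
Total = £5,691.7808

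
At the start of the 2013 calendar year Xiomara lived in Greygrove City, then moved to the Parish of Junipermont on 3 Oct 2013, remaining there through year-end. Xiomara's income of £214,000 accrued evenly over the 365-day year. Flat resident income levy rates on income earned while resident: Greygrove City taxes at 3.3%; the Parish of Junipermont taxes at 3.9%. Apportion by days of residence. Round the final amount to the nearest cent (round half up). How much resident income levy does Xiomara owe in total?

Greygrove City, 1 Jan – 2 Oct 2013: 275 days → £214,000 × 3.3% × 275/365 = £5,320.6849
The Parish of Junipermont, 3 Oct – 31 Dec 2013: 90 days → £214,000 × 3.9% × 90/365 = £2,057.9178
Total = £7,378.6027

£7,378.60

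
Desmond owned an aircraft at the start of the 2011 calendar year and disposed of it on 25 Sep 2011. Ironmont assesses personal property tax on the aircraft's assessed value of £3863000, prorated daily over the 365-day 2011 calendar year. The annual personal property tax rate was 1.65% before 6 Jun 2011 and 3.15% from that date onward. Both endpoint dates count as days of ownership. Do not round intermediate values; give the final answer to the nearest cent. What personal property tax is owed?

£64580.89

1 Jan – 5 Jun 2011: 156 days at 1.65% → £3863000 × 1.65% × 156/365 = £27242.0877
6 Jun – 25 Sep 2011: 112 days at 3.15% → £3863000 × 3.15% × 112/365 = £37338.8055
Total = £64580.8932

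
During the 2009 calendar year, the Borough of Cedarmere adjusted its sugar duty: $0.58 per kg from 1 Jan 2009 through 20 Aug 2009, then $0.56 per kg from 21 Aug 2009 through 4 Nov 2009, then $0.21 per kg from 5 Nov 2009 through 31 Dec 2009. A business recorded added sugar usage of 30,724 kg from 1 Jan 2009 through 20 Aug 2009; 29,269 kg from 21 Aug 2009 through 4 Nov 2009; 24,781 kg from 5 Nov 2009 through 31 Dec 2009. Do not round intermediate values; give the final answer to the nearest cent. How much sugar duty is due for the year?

$39,414.57

1 Jan – 20 Aug 2009: 30,724 kg at $0.58/kg → $17,819.92
21 Aug – 4 Nov 2009: 29,269 kg at $0.56/kg → $16,390.64
5 Nov – 31 Dec 2009: 24,781 kg at $0.21/kg → $5,204.01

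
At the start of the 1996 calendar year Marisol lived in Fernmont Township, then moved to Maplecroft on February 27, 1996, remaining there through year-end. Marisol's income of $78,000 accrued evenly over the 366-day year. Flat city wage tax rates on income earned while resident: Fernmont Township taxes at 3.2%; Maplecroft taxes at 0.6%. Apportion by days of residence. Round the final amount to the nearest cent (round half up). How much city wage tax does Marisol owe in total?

Fernmont Township, January 1 – February 26, 1996: 57 days → $78,000 × 3.2% × 57/366 = $388.7213
Maplecroft, February 27 – December 31, 1996: 309 days → $78,000 × 0.6% × 309/366 = $395.1148
Total = $783.8361

$783.84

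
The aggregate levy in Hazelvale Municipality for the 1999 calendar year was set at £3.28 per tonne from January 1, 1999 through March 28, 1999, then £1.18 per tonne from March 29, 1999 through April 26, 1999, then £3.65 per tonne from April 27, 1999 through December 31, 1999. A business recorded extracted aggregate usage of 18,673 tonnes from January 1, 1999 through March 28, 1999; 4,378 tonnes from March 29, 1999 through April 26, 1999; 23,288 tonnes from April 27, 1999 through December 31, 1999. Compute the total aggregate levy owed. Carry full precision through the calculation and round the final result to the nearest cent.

January 1 – March 28, 1999: 18,673 tonnes at £3.28/tonne → £61,247.44
March 29 – April 26, 1999: 4,378 tonnes at £1.18/tonne → £5,166.04
April 27 – December 31, 1999: 23,288 tonnes at £3.65/tonne → £85,001.20

£151,414.68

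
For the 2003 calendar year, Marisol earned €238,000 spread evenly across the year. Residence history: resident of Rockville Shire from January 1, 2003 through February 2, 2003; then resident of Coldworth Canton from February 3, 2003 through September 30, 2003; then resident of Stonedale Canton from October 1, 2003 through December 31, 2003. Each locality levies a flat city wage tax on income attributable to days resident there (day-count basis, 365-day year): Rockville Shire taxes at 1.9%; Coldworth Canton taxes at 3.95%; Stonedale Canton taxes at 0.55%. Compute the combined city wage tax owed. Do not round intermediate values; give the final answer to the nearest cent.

€6,920.26

Rockville Shire, January 1 – February 2, 2003: 33 days → €238,000 × 1.9% × 33/365 = €408.8384
Coldworth Canton, February 3 – September 30, 2003: 240 days → €238,000 × 3.95% × 240/365 = €6,181.4795
Stonedale Canton, October 1 – December 31, 2003: 92 days → €238,000 × 0.55% × 92/365 = €329.9397
Total = €6,920.2575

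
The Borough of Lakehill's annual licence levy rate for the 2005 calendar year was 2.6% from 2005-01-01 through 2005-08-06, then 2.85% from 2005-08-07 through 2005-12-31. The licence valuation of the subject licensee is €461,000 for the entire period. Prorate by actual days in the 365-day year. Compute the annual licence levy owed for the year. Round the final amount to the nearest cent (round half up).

2005-01-01 to 2005-08-06: 218 days at 2.6% → €461,000 × 2.6% × 218/365 = €7,158.7616
2005-08-07 to 2005-12-31: 147 days at 2.85% → €461,000 × 2.85% × 147/365 = €5,291.3959
Total = €12,450.1575

€12,450.16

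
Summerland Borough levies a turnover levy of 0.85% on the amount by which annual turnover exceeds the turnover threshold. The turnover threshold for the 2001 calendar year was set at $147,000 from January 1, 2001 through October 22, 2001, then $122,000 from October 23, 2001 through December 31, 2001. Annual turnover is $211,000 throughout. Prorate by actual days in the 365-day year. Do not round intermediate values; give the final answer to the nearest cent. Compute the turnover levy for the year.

$584.75

January 1 – October 22, 2001: 295 days, exemption $147,000 → ($211,000 − $147,000) × 0.85% × 295/365 = $439.6712
October 23 – December 31, 2001: 70 days, exemption $122,000 → ($211,000 − $122,000) × 0.85% × 70/365 = $145.0822
Total = $584.7534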